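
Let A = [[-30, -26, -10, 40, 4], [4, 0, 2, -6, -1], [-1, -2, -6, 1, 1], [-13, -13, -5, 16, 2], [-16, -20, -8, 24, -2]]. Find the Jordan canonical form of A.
J = [[-5, 1, 0, 0, 0], [0, -5, 0, 0, 0], [0, 0, -4, 1, 0], [0, 0, 0, -4, 0], [0, 0, 0, 0, -4]]

The characteristic polynomial is det(xI - A) = (x + 4)^3(x + 5)^2, so the eigenvalues are -5 (algebraic multiplicity 2), -4 (algebraic multiplicity 3).

For λ = -5: rank(A + 5I) = 4, rank((A + 5I)^2) = 3. The eigenspace has dimension 5 - 4 = 1, so there is 1 Jordan block; the rank sequence gives block sizes [2].

For λ = -4: rank(A + 4I) = 3, rank((A + 4I)^2) = 2. The eigenspace has dimension 5 - 3 = 2, so there are 2 Jordan blocks; the rank sequence gives block sizes [2, 1].

Assembling the blocks gives the Jordan form J above.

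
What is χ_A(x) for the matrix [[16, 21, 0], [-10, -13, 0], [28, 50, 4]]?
χ_A(x) = (x - 4)(x - 2)(x - 1)

xI - A = [[x - 16, -21, 0], [10, x + 13, 0], [-28, -50, x - 4]].

Expanding det(xI - A) along the first row:
det(xI - A) = + (x - 16)·det([[x + 13, 0], [-50, x - 4]]) - (-21)·det([[10, 0], [-28, x - 4]]) + (0)·det([[10, x + 13], [-28, -50]]).

Evaluating gives χ_A(x) = x^3 - 7x^2 + 14x - 8 = (x - 4)(x - 2)(x - 1).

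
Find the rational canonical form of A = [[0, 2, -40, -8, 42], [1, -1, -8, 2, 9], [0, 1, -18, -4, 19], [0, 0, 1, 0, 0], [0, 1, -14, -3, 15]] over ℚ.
The invariant factors of A (the non-unit diagonal entries of the Smith normal form of xI - A over ℚ[x]) are (x + 2)^2(x^3 - 4x - 1), each dividing the next. The characteristic polynomial is their product, (x + 2)^2(x^3 - 4x - 1).

The rational canonical form is the block-diagonal matrix of companion matrices C(f_i):
R = [[0, 0, 0, 0, 4], [1, 0, 0, 0, 20], [0, 1, 0, 0, 17], [0, 0, 1, 0, 0], [0, 0, 0, 1, -4]].

Note the characteristic polynomial does not split into linear factors over ℚ, so A has no Jordan form over ℚ; the rational canonical form exists over any field.

R = [[0, 0, 0, 0, 4], [1, 0, 0, 0, 20], [0, 1, 0, 0, 17], [0, 0, 1, 0, 0], [0, 0, 0, 1, -4]]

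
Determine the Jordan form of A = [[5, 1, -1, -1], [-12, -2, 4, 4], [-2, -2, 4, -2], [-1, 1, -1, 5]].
The characteristic polynomial is det(xI - A) = (x - 6)(x - 2)^3, so the eigenvalues are 2 (algebraic multiplicity 3), 6 (algebraic multiplicity 1).

For λ = 2: rank(A - 2I) = 2, rank((A - 2I)^2) = 1. The eigenspace has dimension 4 - 2 = 2, so there are 2 Jordan blocks; the rank sequence gives block sizes [2, 1].

For λ = 6: algebraic multiplicity 1 gives one 1×1 block.

Assembling the blocks gives the Jordan form J above.

J = [[2, 1, 0, 0], [0, 2, 0, 0], [0, 0, 2, 0], [0, 0, 0, 6]]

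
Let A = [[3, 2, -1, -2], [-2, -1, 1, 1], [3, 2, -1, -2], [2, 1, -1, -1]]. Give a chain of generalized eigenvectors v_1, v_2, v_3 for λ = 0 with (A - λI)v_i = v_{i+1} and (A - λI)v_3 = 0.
v_1 = [[0, 0, 1, 0]]^T, v_2 = [[-1, 1, -1, -1]]^T, v_3 = [[2, -1, 2, 1]]^T

We seek v_1 ∈ ker(A^3) \ ker(A^2), then set v_{i+1} = A v_i.

One such chain is v_1 = [[0, 0, 1, 0]]^T, v_2 = [[-1, 1, -1, -1]]^T, v_3 = [[2, -1, 2, 1]]^T. Check: A v_3 = [[0, 0, 0, 0]]^T = 0.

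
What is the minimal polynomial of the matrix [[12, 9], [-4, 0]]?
The characteristic polynomial factors as (x - 6)^2. The minimal polynomial is ∏(x - λ)^{k_λ} where k_λ is the size of the largest Jordan block at λ.

For λ = 6: rank(A - 6I) = 1, and the largest Jordan block has size 2 (the smallest k with rank((A - 6I)^k) = rank((A - 6I)^(k+1))).

So m_A(x) = (x - 6)^2.

m_A(x) = (x - 6)^2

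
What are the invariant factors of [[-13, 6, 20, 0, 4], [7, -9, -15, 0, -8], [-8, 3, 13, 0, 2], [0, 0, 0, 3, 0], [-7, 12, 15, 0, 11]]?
x - 3, x - 3, (x - 3)(x + 2)^2

The Jordan structure of A has elementary divisors (x + 2)^2, (x - 3), (x - 3), (x - 3). Arranging the block sizes at each eigenvalue in decreasing order and taking row products gives the invariant factors.

Invariant factors (smallest first, each dividing the next): x - 3, x - 3, (x - 3)(x + 2)^2.

Check: the last factor (x - 3)(x + 2)^2 is the minimal polynomial, and the product (x - 3)^3(x + 2)^2 is the characteristic polynomial.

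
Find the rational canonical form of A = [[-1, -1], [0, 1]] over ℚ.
The invariant factors of A (the non-unit diagonal entries of the Smith normal form of xI - A over ℚ[x]) are (x - 1)(x + 1), each dividing the next. The characteristic polynomial is their product, (x - 1)(x + 1).

The rational canonical form is the block-diagonal matrix of companion matrices C(f_i):
R = [[0, 1], [1, 0]].

R = [[0, 1], [1, 0]]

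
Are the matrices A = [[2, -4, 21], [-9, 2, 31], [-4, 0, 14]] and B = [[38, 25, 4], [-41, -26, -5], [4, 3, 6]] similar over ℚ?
Yes.

Two matrices over a field are similar if and only if they have the same invariant factors.

Both A and B have characteristic polynomial (x - 6)^3 and minimal polynomial (x - 6)^3. Computing further, both have invariant factors (x - 6)^3. Hence A and B are similar.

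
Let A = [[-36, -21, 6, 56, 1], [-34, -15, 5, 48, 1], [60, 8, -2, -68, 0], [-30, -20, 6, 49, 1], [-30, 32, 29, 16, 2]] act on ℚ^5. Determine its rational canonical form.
R = [[0, 20, 0, 0, 0], [1, 1, 0, 0, 0], [0, 0, 0, 0, 80], [0, 0, 1, 0, 24], [0, 0, 0, 1, -3]]

The invariant factors of A (the non-unit diagonal entries of the Smith normal form of xI - A over ℚ[x]) are (x - 5)(x + 4), (x - 5)(x + 4)^2, each dividing the next. The characteristic polynomial is their product, (x - 5)^2(x + 4)^3.

The rational canonical form is the block-diagonal matrix of companion matrices C(f_i):
R = [[0, 20, 0, 0, 0], [1, 1, 0, 0, 0], [0, 0, 0, 0, 80], [0, 0, 1, 0, 24], [0, 0, 0, 1, -3]].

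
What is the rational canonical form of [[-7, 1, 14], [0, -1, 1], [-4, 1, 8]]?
R = [[0, 0, 3], [1, 0, 2], [0, 1, 0]]

The invariant factors of A (the non-unit diagonal entries of the Smith normal form of xI - A over ℚ[x]) are x^3 - 2x - 3, each dividing the next. The characteristic polynomial is their product, x^3 - 2x - 3.

The rational canonical form is the block-diagonal matrix of companion matrices C(f_i):
R = [[0, 0, 3], [1, 0, 2], [0, 1, 0]].

Note the characteristic polynomial does not split into linear factors over ℚ, so A has no Jordan form over ℚ; the rational canonical form exists over any field.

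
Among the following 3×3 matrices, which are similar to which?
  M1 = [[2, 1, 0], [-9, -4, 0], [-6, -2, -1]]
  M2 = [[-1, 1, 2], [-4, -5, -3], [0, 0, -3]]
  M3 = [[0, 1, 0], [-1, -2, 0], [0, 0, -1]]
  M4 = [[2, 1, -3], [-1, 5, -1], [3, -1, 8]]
3 classes: {M1, M3}, {M2}, {M4}

Characteristic polynomials: χ_{M1} = (x + 1)^3, χ_{M2} = (x + 3)^3, χ_{M3} = (x + 1)^3, χ_{M4} = (x - 5)^3.

{M1, M3}: invariant factors x + 1, (x + 1)^2.

{M2}: invariant factors (x + 3)^3.

{M4}: invariant factors (x - 5)^3.

Matrices are similar if and only if their invariant-factor lists agree; the partition into similarity classes is {M1, M3}, {M2}, {M4}.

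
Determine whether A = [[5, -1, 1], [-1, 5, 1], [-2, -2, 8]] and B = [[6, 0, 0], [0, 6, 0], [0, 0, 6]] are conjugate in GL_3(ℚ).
Both have characteristic polynomial (x - 6)^3, but the minimal polynomial of A is (x - 6)^2 while the minimal polynomial of B is x - 6. The minimal polynomial is a similarity invariant, so A and B are not similar.

No.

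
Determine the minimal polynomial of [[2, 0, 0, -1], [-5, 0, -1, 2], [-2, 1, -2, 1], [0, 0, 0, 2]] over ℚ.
m_A(x) = (x - 2)^2(x + 1)^2

The characteristic polynomial factors as (x - 2)^2(x + 1)^2. The minimal polynomial is ∏(x - λ)^{k_λ} where k_λ is the size of the largest Jordan block at λ.

For λ = -1: rank(A + I) = 3, and the largest Jordan block has size 2 (the smallest k with rank((A + I)^k) = rank((A + I)^(k+1))).
For λ = 2: rank(A - 2I) = 3, and the largest Jordan block has size 2 (the smallest k with rank((A - 2I)^k) = rank((A - 2I)^(k+1))).

So m_A(x) = (x - 2)^2(x + 1)^2.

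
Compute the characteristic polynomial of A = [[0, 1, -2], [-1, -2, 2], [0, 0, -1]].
xI - A = [[x, -1, 2], [1, x + 2, -2], [0, 0, x + 1]].

Expanding det(xI - A) along the first row:
det(xI - A) = + (x)·det([[x + 2, -2], [0, x + 1]]) - (-1)·det([[1, -2], [0, x + 1]]) + (2)·det([[1, x + 2], [0, 0]]).

Evaluating gives χ_A(x) = x^3 + 3x^2 + 3x + 1 = (x + 1)^3.

χ_A(x) = (x + 1)^3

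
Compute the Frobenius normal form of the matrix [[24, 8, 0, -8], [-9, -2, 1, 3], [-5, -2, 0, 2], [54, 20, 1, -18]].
The invariant factors of A (the non-unit diagonal entries of the Smith normal form of xI - A over ℚ[x]) are (x - 4)(x^3 - 2), each dividing the next. The characteristic polynomial is their product, (x - 4)(x^3 - 2).

The rational canonical form is the block-diagonal matrix of companion matrices C(f_i):
R = [[0, 0, 0, -8], [1, 0, 0, 2], [0, 1, 0, 0], [0, 0, 1, 4]].

Note the characteristic polynomial does not split into linear factors over ℚ, so A has no Jordan form over ℚ; the rational canonical form exists over any field.

R = [[0, 0, 0, -8], [1, 0, 0, 2], [0, 1, 0, 0], [0, 0, 1, 4]]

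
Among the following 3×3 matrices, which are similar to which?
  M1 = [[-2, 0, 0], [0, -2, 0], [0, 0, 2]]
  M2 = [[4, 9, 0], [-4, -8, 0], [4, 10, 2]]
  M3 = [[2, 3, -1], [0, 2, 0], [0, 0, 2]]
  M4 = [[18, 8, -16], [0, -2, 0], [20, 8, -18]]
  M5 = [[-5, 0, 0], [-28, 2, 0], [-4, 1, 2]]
Characteristic polynomials: χ_{M1} = (x - 2)(x + 2)^2, χ_{M2} = (x - 2)(x + 2)^2, χ_{M3} = (x - 2)^3, χ_{M4} = (x - 2)(x + 2)^2, χ_{M5} = (x - 2)^2(x + 5).

{M1, M4}: invariant factors x + 2, (x - 2)(x + 2).

{M2}: invariant factors (x - 2)(x + 2)^2.

{M3}: invariant factors x - 2, (x - 2)^2.

{M5}: invariant factors (x - 2)^2(x + 5).

Matrices are similar if and only if their invariant-factor lists agree; the partition into similarity classes is {M1, M4}, {M2}, {M3}, {M5}.

4 classes: {M1, M4}, {M2}, {M3}, {M5}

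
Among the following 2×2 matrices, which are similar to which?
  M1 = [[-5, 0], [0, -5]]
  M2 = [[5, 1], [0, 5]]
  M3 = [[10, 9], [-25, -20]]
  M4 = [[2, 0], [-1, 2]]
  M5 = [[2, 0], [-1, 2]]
Characteristic polynomials: χ_{M1} = (x + 5)^2, χ_{M2} = (x - 5)^2, χ_{M3} = (x + 5)^2, χ_{M4} = (x - 2)^2, χ_{M5} = (x - 2)^2.

{M1}: invariant factors x + 5, x + 5.

{M2}: invariant factors (x - 5)^2.

{M3}: invariant factors (x + 5)^2.

{M4, M5}: invariant factors (x - 2)^2.

Matrices are similar if and only if their invariant-factor lists agree; the partition into similarity classes is {M1}, {M2}, {M3}, {M4, M5}.

4 classes: {M1}, {M2}, {M3}, {M4, M5}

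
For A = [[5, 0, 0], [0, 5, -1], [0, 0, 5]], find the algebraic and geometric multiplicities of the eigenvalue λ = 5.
The characteristic polynomial is (x - 5)^3, so the factor x - 5 appears with exponent 3: the algebraic multiplicity is 3.

rank(A - 5I) = 1, so the eigenspace has dimension 3 - 1 = 2: the geometric multiplicity is 2.

Since 2 < 3, A is not diagonalizable.

algebraic multiplicity 3, geometric multiplicity 2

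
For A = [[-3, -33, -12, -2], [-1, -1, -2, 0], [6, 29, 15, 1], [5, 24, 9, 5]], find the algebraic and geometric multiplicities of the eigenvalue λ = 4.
The characteristic polynomial is (x - 4)^4, so the factor x - 4 appears with exponent 4: the algebraic multiplicity is 4.

rank(A - 4I) = 2, so the eigenspace has dimension 4 - 2 = 2: the geometric multiplicity is 2.

Since 2 < 4, A is not diagonalizable.

algebraic multiplicity 4, geometric multiplicity 2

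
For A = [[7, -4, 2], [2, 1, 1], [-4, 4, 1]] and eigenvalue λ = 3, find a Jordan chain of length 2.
We seek v_1 ∈ ker((A - 3I)^2) \ ker(A - 3I), then set v_{i+1} = (A - 3I) v_i.

One such chain is v_1 = [[-2, -2, 1]]^T, v_2 = [[2, 1, -2]]^T. Check: (A - 3I) v_2 = [[0, 0, 0]]^T = 0.

v_1 = [[-2, -2, 1]]^T, v_2 = [[2, 1, -2]]^T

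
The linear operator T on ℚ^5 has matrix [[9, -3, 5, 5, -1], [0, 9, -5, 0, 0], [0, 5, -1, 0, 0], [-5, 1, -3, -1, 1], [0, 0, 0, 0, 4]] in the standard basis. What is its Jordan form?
J = [[4, 1, 0, 0, 0], [0, 4, 0, 0, 0], [0, 0, 4, 1, 0], [0, 0, 0, 4, 0], [0, 0, 0, 0, 4]]

The characteristic polynomial is det(xI - A) = (x - 4)^5, so the eigenvalues are 4 (algebraic multiplicity 5).

For λ = 4: rank(A - 4I) = 2, rank((A - 4I)^2) = 0. The eigenspace has dimension 5 - 2 = 3, so there are 3 Jordan blocks; the rank sequence gives block sizes [2, 2, 1].

Assembling the blocks gives the Jordan form J above.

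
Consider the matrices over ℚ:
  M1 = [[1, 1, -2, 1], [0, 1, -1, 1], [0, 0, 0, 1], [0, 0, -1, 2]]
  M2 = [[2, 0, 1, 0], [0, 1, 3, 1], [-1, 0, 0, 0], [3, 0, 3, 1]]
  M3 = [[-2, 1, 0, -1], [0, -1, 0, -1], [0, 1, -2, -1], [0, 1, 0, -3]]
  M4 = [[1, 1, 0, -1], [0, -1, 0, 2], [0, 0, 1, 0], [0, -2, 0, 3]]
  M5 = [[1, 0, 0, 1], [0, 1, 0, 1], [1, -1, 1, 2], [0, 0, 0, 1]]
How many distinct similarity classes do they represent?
Characteristic polynomials: χ_{M1} = (x - 1)^4, χ_{M2} = (x - 1)^4, χ_{M3} = (x + 2)^4, χ_{M4} = (x - 1)^4, χ_{M5} = (x - 1)^4.

{M1, M2, M5}: invariant factors (x - 1)^2, (x - 1)^2.

{M3}: invariant factors x + 2, x + 2, (x + 2)^2.

{M4}: invariant factors x - 1, x - 1, (x - 1)^2.

Matrices are similar if and only if their invariant-factor lists agree; the partition into similarity classes is {M1, M2, M5}, {M3}, {M4}.

3 classes: {M1, M2, M5}, {M3}, {M4}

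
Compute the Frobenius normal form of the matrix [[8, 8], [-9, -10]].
The invariant factors of A (the non-unit diagonal entries of the Smith normal form of xI - A over ℚ[x]) are (x - 2)(x + 4), each dividing the next. The characteristic polynomial is their product, (x - 2)(x + 4).

The rational canonical form is the block-diagonal matrix of companion matrices C(f_i):
R = [[0, 8], [1, -2]].

R = [[0, 8], [1, -2]]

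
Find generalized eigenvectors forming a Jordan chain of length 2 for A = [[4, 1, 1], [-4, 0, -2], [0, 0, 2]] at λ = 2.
v_1 = [[0, 0, 1]]^T, v_2 = [[1, -2, 0]]^T

We seek v_1 ∈ ker((A - 2I)^2) \ ker(A - 2I), then set v_{i+1} = (A - 2I) v_i.

One such chain is v_1 = [[0, 0, 1]]^T, v_2 = [[1, -2, 0]]^T. Check: (A - 2I) v_2 = [[0, 0, 0]]^T = 0.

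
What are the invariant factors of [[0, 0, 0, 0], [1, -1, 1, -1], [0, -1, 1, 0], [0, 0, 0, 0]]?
The Jordan structure of A has elementary divisors x^3, x. Arranging the block sizes at each eigenvalue in decreasing order and taking row products gives the invariant factors.

Invariant factors (smallest first, each dividing the next): x, x^3.

Check: the last factor x^3 is the minimal polynomial, and the product x^4 is the characteristic polynomial.

x, x^3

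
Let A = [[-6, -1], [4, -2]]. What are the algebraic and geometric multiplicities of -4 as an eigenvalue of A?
algebraic multiplicity 2, geometric multiplicity 1

The characteristic polynomial is (x + 4)^2, so the factor x + 4 appears with exponent 2: the algebraic multiplicity is 2.

rank(A + 4I) = 1, so the eigenspace has dimension 2 - 1 = 1: the geometric multiplicity is 1.

Since 1 < 2, A is not diagonalizable.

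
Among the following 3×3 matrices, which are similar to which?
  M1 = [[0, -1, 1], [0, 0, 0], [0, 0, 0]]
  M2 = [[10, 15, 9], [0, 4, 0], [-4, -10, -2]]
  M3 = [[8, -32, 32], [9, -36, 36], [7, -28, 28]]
2 classes: {M1, M3}, {M2}

Characteristic polynomials: χ_{M1} = x^3, χ_{M2} = (x - 4)^3, χ_{M3} = x^3.

{M1, M3}: invariant factors x, x^2.

{M2}: invariant factors x - 4, (x - 4)^2.

Matrices are similar if and only if their invariant-factor lists agree; the partition into similarity classes is {M1, M3}, {M2}.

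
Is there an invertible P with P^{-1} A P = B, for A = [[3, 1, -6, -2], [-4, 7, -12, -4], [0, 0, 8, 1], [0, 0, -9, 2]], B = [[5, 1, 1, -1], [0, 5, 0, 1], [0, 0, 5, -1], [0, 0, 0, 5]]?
Two matrices over a field are similar if and only if they have the same invariant factors.

Both A and B have characteristic polynomial (x - 5)^4 and minimal polynomial (x - 5)^2. Computing further, both have invariant factors (x - 5)^2, (x - 5)^2. Hence A and B are similar.

Yes.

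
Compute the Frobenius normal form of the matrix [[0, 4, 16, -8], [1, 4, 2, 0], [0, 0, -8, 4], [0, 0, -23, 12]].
The invariant factors of A (the non-unit diagonal entries of the Smith normal form of xI - A over ℚ[x]) are x^2 - 4x - 4, x^2 - 4x - 4, each dividing the next. The characteristic polynomial is their product, (x^2 - 4x - 4)^2.

The rational canonical form is the block-diagonal matrix of companion matrices C(f_i):
R = [[0, 4, 0, 0], [1, 4, 0, 0], [0, 0, 0, 4], [0, 0, 1, 4]].

Note the characteristic polynomial does not split into linear factors over ℚ, so A has no Jordan form over ℚ; the rational canonical form exists over any field.

R = [[0, 4, 0, 0], [1, 4, 0, 0], [0, 0, 0, 4], [0, 0, 1, 4]]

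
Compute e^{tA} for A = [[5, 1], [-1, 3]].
A has Jordan form J = [[4, 1], [0, 4]] with A = PJP^{-1}, so e^{tA} = P e^{tJ} P^{-1}.

For a Jordan block J_k(λ), e^{tJ_k(λ)} = e^{λt} · (I + tN + t^2 N^2/2! + ... + t^{k-1} N^{k-1}/(k-1)!) where N is the nilpotent superdiagonal part.

Assembling the blocks and conjugating back gives the entries of e^{tA} as shown above.

e^{tA} = [[(t + 1)*e^{4*t}, t*e^{4*t}], [-t*e^{4*t}, (1 - t)*e^{4*t}]]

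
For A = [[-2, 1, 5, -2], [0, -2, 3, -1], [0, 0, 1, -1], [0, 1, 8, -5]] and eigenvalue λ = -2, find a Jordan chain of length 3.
v_1 = [[-2, 0, 1, 2]]^T, v_2 = [[1, 1, 1, 2]]^T, v_3 = [[2, 1, 1, 3]]^T

We seek v_1 ∈ ker((A + 2I)^3) \ ker((A + 2I)^2), then set v_{i+1} = (A + 2I) v_i.

One such chain is v_1 = [[-2, 0, 1, 2]]^T, v_2 = [[1, 1, 1, 2]]^T, v_3 = [[2, 1, 1, 3]]^T. Check: (A + 2I) v_3 = [[0, 0, 0, 0]]^T = 0.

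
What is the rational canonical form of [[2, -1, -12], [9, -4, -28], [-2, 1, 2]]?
The invariant factors of A (the non-unit diagonal entries of the Smith normal form of xI - A over ℚ[x]) are (x + 2)(x^2 - 2x + 5), each dividing the next. The characteristic polynomial is their product, (x + 2)(x^2 - 2x + 5).

The rational canonical form is the block-diagonal matrix of companion matrices C(f_i):
R = [[0, 0, -10], [1, 0, -1], [0, 1, 0]].

Note the characteristic polynomial does not split into linear factors over ℚ, so A has no Jordan form over ℚ; the rational canonical form exists over any field.

R = [[0, 0, -10], [1, 0, -1], [0, 1, 0]]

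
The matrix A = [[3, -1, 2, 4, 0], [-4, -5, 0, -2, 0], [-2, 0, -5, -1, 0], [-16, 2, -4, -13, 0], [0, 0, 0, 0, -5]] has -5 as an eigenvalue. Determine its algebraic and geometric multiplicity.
The characteristic polynomial is (x + 5)^5, so the factor x + 5 appears with exponent 5: the algebraic multiplicity is 5.

rank(A + 5I) = 2, so the eigenspace has dimension 5 - 2 = 3: the geometric multiplicity is 3.

Since 3 < 5, A is not diagonalizable.

algebraic multiplicity 5, geometric multiplicity 3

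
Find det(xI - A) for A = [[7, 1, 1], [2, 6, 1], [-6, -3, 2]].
xI - A = [[x - 7, -1, -1], [-2, x - 6, -1], [6, 3, x - 2]].

Expanding det(xI - A) along the first row:
det(xI - A) = + (x - 7)·det([[x - 6, -1], [3, x - 2]]) - (-1)·det([[-2, -1], [6, x - 2]]) + (-1)·det([[-2, x - 6], [6, 3]]).

Evaluating gives χ_A(x) = x^3 - 15x^2 + 75x - 125 = (x - 5)^3.

χ_A(x) = (x - 5)^3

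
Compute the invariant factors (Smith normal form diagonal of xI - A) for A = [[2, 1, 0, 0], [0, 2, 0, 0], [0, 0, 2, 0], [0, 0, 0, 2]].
The Jordan structure of A has elementary divisors (x - 2)^2, (x - 2), (x - 2). Arranging the block sizes at each eigenvalue in decreasing order and taking row products gives the invariant factors.

Invariant factors (smallest first, each dividing the next): x - 2, x - 2, (x - 2)^2.

Check: the last factor (x - 2)^2 is the minimal polynomial, and the product (x - 2)^4 is the characteristic polynomial.

x - 2, x - 2, (x - 2)^2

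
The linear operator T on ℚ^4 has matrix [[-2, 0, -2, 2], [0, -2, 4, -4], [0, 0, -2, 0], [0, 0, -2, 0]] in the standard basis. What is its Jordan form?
J = [[-2, 0, 0, 0], [0, -2, 0, 0], [0, 0, -2, 0], [0, 0, 0, 0]]

The characteristic polynomial is det(xI - A) = x(x + 2)^3, so the eigenvalues are -2 (algebraic multiplicity 3), 0 (algebraic multiplicity 1).

For λ = -2: rank(A + 2I) = 1. The eigenspace has dimension 4 - 1 = 3, so there are 3 Jordan blocks; the rank sequence gives block sizes [1, 1, 1].

For λ = 0: algebraic multiplicity 1 gives one 1×1 block.

Assembling the blocks gives the Jordan form J above.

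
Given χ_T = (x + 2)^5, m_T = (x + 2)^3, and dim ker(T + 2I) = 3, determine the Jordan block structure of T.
Jordan blocks: (-2, 3), (-2, 1), (-2, 1)

λ = -2: algebraic multiplicity 5 (exponent in χ_T), largest block size 3 (exponent in m_T), 3 blocks (geometric multiplicity). These force block sizes [3, 1, 1].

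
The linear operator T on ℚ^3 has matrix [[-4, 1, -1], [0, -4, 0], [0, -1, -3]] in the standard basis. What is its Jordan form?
J = [[-4, 0, 0], [0, -4, 0], [0, 0, -3]]

The characteristic polynomial is det(xI - A) = (x + 3)(x + 4)^2, so the eigenvalues are -4 (algebraic multiplicity 2), -3 (algebraic multiplicity 1).

For λ = -4: rank(A + 4I) = 1. The eigenspace has dimension 3 - 1 = 2, so there are 2 Jordan blocks; the rank sequence gives block sizes [1, 1].

For λ = -3: algebraic multiplicity 1 gives one 1×1 block.

Assembling the blocks gives the Jordan form J above.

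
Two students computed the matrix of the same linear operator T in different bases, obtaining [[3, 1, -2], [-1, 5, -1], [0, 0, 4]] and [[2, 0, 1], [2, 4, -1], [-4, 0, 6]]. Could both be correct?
Both have characteristic polynomial (x - 4)^3, but the minimal polynomial of A is (x - 4)^3 while the minimal polynomial of B is (x - 4)^2. The minimal polynomial is a similarity invariant, so A and B are not similar.

No.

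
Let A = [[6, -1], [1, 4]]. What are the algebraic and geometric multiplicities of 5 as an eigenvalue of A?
algebraic multiplicity 2, geometric multiplicity 1

The characteristic polynomial is (x - 5)^2, so the factor x - 5 appears with exponent 2: the algebraic multiplicity is 2.

rank(A - 5I) = 1, so the eigenspace has dimension 2 - 1 = 1: the geometric multiplicity is 1.

Since 1 < 2, A is not diagonalizable.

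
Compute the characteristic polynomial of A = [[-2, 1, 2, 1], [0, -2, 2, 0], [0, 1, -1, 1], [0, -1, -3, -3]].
xI - A = [[x + 2, -1, -2, -1], [0, x + 2, -2, 0], [0, -1, x + 1, -1], [0, 1, 3, x + 3]].

Expanding det(xI - A) along the first row:
det(xI - A) = + (x + 2)·det([[x + 2, -2, 0], [-1, x + 1, -1], [1, 3, x + 3]]) - (-1)·det([[0, -2, 0], [0, x + 1, -1], [0, 3, x + 3]]) + (-2)·det([[0, x + 2, 0], [0, -1, -1], [0, 1, x + 3]]) - (-1)·det([[0, x + 2, -2], [0, -1, x + 1], [0, 1, 3]]).

Evaluating gives χ_A(x) = x^4 + 8x^3 + 24x^2 + 32x + 16 = (x + 2)^4.

χ_A(x) = (x + 2)^4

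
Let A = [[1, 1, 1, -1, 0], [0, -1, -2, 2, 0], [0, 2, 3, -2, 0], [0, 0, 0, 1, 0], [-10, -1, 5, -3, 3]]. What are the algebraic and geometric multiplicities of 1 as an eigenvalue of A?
The characteristic polynomial is (x - 3)(x - 1)^4, so the factor x - 1 appears with exponent 4: the algebraic multiplicity is 4.

rank(A - I) = 2, so the eigenspace has dimension 5 - 2 = 3: the geometric multiplicity is 3.

Since 3 < 4, A is not diagonalizable.

algebraic multiplicity 4, geometric multiplicity 3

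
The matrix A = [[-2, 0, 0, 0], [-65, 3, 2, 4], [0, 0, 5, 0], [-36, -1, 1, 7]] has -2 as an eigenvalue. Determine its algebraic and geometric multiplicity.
algebraic multiplicity 1, geometric multiplicity 1

The characteristic polynomial is (x - 5)^3(x + 2), so the factor x + 2 appears with exponent 1: the algebraic multiplicity is 1.

rank(A + 2I) = 3, so the eigenspace has dimension 4 - 3 = 1: the geometric multiplicity is 1.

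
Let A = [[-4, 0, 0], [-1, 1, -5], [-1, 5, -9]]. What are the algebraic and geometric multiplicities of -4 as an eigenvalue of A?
algebraic multiplicity 3, geometric multiplicity 2

The characteristic polynomial is (x + 4)^3, so the factor x + 4 appears with exponent 3: the algebraic multiplicity is 3.

rank(A + 4I) = 1, so the eigenspace has dimension 3 - 1 = 2: the geometric multiplicity is 2.

Since 2 < 3, A is not diagonalizable.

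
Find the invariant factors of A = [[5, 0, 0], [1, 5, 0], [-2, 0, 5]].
x - 5, (x - 5)^2

The Jordan structure of A has elementary divisors (x - 5)^2, (x - 5). Arranging the block sizes at each eigenvalue in decreasing order and taking row products gives the invariant factors.

Invariant factors (smallest first, each dividing the next): x - 5, (x - 5)^2.

Check: the last factor (x - 5)^2 is the minimal polynomial, and the product (x - 5)^3 is the characteristic polynomial.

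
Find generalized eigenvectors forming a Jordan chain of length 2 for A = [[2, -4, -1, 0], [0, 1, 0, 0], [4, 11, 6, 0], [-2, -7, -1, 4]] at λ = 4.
v_1 = [[0, 0, 1, -1]]^T, v_2 = [[-1, 0, 2, -1]]^T

We seek v_1 ∈ ker((A - 4I)^2) \ ker(A - 4I), then set v_{i+1} = (A - 4I) v_i.

One such chain is v_1 = [[0, 0, 1, -1]]^T, v_2 = [[-1, 0, 2, -1]]^T. Check: (A - 4I) v_2 = [[0, 0, 0, 0]]^T = 0.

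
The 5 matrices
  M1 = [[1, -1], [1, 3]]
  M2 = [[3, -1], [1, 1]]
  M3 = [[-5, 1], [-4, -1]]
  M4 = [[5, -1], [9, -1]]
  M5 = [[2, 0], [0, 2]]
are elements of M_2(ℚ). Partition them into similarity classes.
3 classes: {M1, M2, M4}, {M3}, {M5}

Characteristic polynomials: χ_{M1} = (x - 2)^2, χ_{M2} = (x - 2)^2, χ_{M3} = (x + 3)^2, χ_{M4} = (x - 2)^2, χ_{M5} = (x - 2)^2.

{M1, M2, M4}: invariant factors (x - 2)^2.

{M3}: invariant factors (x + 3)^2.

{M5}: invariant factors x - 2, x - 2.

Matrices are similar if and only if their invariant-factor lists agree; the partition into similarity classes is {M1, M2, M4}, {M3}, {M5}.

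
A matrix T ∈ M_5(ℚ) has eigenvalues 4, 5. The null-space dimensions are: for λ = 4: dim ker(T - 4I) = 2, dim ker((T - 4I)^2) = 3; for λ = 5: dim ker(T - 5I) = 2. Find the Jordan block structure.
λ = 4: successive nullity increments [2, 1] count blocks of size ≥ k; block sizes are [2, 1].
λ = 5: successive nullity increments [2] count blocks of size ≥ k; block sizes are [1, 1].

Jordan blocks: (4, 2), (4, 1), (5, 1), (5, 1)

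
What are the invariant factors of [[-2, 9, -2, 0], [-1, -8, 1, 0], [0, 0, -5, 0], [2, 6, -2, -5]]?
x + 5, (x + 5)^3

The Jordan structure of A has elementary divisors (x + 5)^3, (x + 5). Arranging the block sizes at each eigenvalue in decreasing order and taking row products gives the invariant factors.

Invariant factors (smallest first, each dividing the next): x + 5, (x + 5)^3.

Check: the last factor (x + 5)^3 is the minimal polynomial, and the product (x + 5)^4 is the characteristic polynomial.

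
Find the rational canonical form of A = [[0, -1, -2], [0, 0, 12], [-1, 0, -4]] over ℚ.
R = [[0, 0, 12], [1, 0, 2], [0, 1, -4]]

The invariant factors of A (the non-unit diagonal entries of the Smith normal form of xI - A over ℚ[x]) are (x + 2)(x^2 + 2x - 6), each dividing the next. The characteristic polynomial is their product, (x + 2)(x^2 + 2x - 6).

The rational canonical form is the block-diagonal matrix of companion matrices C(f_i):
R = [[0, 0, 12], [1, 0, 2], [0, 1, -4]].

Note the characteristic polynomial does not split into linear factors over ℚ, so A has no Jordan form over ℚ; the rational canonical form exists over any field.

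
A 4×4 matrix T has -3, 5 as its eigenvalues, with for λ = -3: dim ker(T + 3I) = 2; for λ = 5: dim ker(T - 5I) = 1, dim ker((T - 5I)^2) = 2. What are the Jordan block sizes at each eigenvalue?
Jordan blocks: (-3, 1), (-3, 1), (5, 2)

λ = -3: successive nullity increments [2] count blocks of size ≥ k; block sizes are [1, 1].
λ = 5: successive nullity increments [1, 1] count blocks of size ≥ k; block sizes are [2].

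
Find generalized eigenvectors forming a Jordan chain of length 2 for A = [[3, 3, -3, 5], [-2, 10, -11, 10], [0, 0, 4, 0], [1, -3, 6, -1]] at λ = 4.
We seek v_1 ∈ ker((A - 4I)^2) \ ker(A - 4I), then set v_{i+1} = (A - 4I) v_i.

One such chain is v_1 = [[2, 6, 0, -3]]^T, v_2 = [[1, 2, 0, -1]]^T. Check: (A - 4I) v_2 = [[0, 0, 0, 0]]^T = 0.

v_1 = [[2, 6, 0, -3]]^T, v_2 = [[1, 2, 0, -1]]^T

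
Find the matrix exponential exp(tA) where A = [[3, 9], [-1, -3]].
e^{tA} = [[3*t + 1, 9*t], [-t, 1 - 3*t]]

A has Jordan form J = [[0, 1], [0, 0]] with A = PJP^{-1}, so e^{tA} = P e^{tJ} P^{-1}.

For a Jordan block J_k(λ), e^{tJ_k(λ)} = e^{λt} · (I + tN + t^2 N^2/2! + ... + t^{k-1} N^{k-1}/(k-1)!) where N is the nilpotent superdiagonal part.

Assembling the blocks and conjugating back gives the entries of e^{tA} as shown above.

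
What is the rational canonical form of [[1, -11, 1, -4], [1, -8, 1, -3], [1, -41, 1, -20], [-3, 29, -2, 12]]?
The invariant factors of A (the non-unit diagonal entries of the Smith normal form of xI - A over ℚ[x]) are (x - 6)(x^3 - x - 3), each dividing the next. The characteristic polynomial is their product, (x - 6)(x^3 - x - 3).

The rational canonical form is the block-diagonal matrix of companion matrices C(f_i):
R = [[0, 0, 0, -18], [1, 0, 0, -3], [0, 1, 0, 1], [0, 0, 1, 6]].

Note the characteristic polynomial does not split into linear factors over ℚ, so A has no Jordan form over ℚ; the rational canonical form exists over any field.

R = [[0, 0, 0, -18], [1, 0, 0, -3], [0, 1, 0, 1], [0, 0, 1, 6]]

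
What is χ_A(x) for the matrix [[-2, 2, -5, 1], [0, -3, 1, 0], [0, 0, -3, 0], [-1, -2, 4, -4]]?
χ_A(x) = (x + 3)^4

xI - A = [[x + 2, -2, 5, -1], [0, x + 3, -1, 0], [0, 0, x + 3, 0], [1, 2, -4, x + 4]].

Expanding det(xI - A) along the first row:
det(xI - A) = + (x + 2)·det([[x + 3, -1, 0], [0, x + 3, 0], [2, -4, x + 4]]) - (-2)·det([[0, -1, 0], [0, x + 3, 0], [1, -4, x + 4]]) + (5)·det([[0, x + 3, 0], [0, 0, 0], [1, 2, x + 4]]) - (-1)·det([[0, x + 3, -1], [0, 0, x + 3], [1, 2, -4]]).

Evaluating gives χ_A(x) = x^4 + 12x^3 + 54x^2 + 108x + 81 = (x + 3)^4.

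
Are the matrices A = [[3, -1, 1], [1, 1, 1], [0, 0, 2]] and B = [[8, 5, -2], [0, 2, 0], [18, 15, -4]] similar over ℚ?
Yes.

Two matrices over a field are similar if and only if they have the same invariant factors.

Both A and B have characteristic polynomial (x - 2)^3 and minimal polynomial (x - 2)^2. Computing further, both have invariant factors x - 2, (x - 2)^2. Hence A and B are similar.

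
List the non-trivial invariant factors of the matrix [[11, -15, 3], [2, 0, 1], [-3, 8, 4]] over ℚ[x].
(x - 5)^3

The Jordan structure of A has elementary divisors (x - 5)^3. Arranging the block sizes at each eigenvalue in decreasing order and taking row products gives the invariant factors.

Invariant factors (smallest first, each dividing the next): (x - 5)^3.

Check: the last factor (x - 5)^3 is the minimal polynomial, and the product (x - 5)^3 is the characteristic polynomial.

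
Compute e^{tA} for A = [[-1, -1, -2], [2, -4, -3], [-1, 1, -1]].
e^{tA} = [[(t^2/2 + t + 1)*e^{-2*t}, t*(-t - 2)*e^{-2*t}/2, t*(-t - 4)*e^{-2*t}/2], [t*(t + 4)*e^{-2*t}/2, (-t^2 - 4*t + 2)*e^{-2*t}/2, t*(-t - 6)*e^{-2*t}/2], [-t*e^{-2*t}, t*e^{-2*t}, (t + 1)*e^{-2*t}]]

A has Jordan form J = [[-2, 1, 0], [0, -2, 1], [0, 0, -2]] with A = PJP^{-1}, so e^{tA} = P e^{tJ} P^{-1}.

For a Jordan block J_k(λ), e^{tJ_k(λ)} = e^{λt} · (I + tN + t^2 N^2/2! + ... + t^{k-1} N^{k-1}/(k-1)!) where N is the nilpotent superdiagonal part.

Assembling the blocks and conjugating back gives the entries of e^{tA} as shown above.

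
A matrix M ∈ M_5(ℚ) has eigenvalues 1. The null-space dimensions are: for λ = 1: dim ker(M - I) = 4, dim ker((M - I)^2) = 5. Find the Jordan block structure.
Jordan blocks: (1, 2), (1, 1), (1, 1), (1, 1)

λ = 1: successive nullity increments [4, 1] count blocks of size ≥ k; block sizes are [2, 1, 1, 1].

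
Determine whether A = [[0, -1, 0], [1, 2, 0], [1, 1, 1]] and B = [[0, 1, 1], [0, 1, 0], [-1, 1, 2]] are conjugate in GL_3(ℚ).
Yes.

Two matrices over a field are similar if and only if they have the same invariant factors.

Both A and B have characteristic polynomial (x - 1)^3 and minimal polynomial (x - 1)^2. Computing further, both have invariant factors x - 1, (x - 1)^2. Hence A and B are similar.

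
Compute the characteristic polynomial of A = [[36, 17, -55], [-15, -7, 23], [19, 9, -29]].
xI - A = [[x - 36, -17, 55], [15, x + 7, -23], [-19, -9, x + 29]].

Expanding det(xI - A) along the first row:
det(xI - A) = + (x - 36)·det([[x + 7, -23], [-9, x + 29]]) - (-17)·det([[15, -23], [-19, x + 29]]) + (55)·det([[15, x + 7], [-19, -9]]).

Evaluating gives χ_A(x) = x^3.

χ_A(x) = x^3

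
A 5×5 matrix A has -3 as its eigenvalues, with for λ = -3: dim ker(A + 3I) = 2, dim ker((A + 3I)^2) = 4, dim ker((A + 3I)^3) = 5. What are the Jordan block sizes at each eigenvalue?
Jordan blocks: (-3, 3), (-3, 2)

λ = -3: successive nullity increments [2, 2, 1] count blocks of size ≥ k; block sizes are [3, 2].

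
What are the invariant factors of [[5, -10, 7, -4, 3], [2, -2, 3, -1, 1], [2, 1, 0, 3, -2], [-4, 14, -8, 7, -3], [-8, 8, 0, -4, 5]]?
(x - 3)^2, (x - 3)^3

The Jordan structure of A has elementary divisors (x - 3)^3, (x - 3)^2. Arranging the block sizes at each eigenvalue in decreasing order and taking row products gives the invariant factors.

Invariant factors (smallest first, each dividing the next): (x - 3)^2, (x - 3)^3.

Check: the last factor (x - 3)^3 is the minimal polynomial, and the product (x - 3)^5 is the characteristic polynomial.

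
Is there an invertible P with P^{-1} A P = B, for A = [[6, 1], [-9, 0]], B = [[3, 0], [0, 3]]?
Both have characteristic polynomial (x - 3)^2, but the minimal polynomial of A is (x - 3)^2 while the minimal polynomial of B is x - 3. The minimal polynomial is a similarity invariant, so A and B are not similar.

No.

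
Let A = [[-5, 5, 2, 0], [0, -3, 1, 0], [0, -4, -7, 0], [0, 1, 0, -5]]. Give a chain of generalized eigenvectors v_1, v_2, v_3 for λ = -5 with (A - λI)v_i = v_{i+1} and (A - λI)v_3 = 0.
v_1 = [[-1, 0, 1, 1]]^T, v_2 = [[2, 1, -2, 0]]^T, v_3 = [[1, 0, 0, 1]]^T

We seek v_1 ∈ ker((A + 5I)^3) \ ker((A + 5I)^2), then set v_{i+1} = (A + 5I) v_i.

One such chain is v_1 = [[-1, 0, 1, 1]]^T, v_2 = [[2, 1, -2, 0]]^T, v_3 = [[1, 0, 0, 1]]^T. Check: (A + 5I) v_3 = [[0, 0, 0, 0]]^T = 0.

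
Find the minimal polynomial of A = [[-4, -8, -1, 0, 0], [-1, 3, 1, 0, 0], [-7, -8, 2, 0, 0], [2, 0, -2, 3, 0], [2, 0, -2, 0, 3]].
m_A(x) = (x - 3)^2(x + 5)

The characteristic polynomial factors as (x - 3)^4(x + 5). The minimal polynomial is ∏(x - λ)^{k_λ} where k_λ is the size of the largest Jordan block at λ.

For λ = -5: rank(A + 5I) = 4, and the largest Jordan block has size 1 (the smallest k with rank((A + 5I)^k) = rank((A + 5I)^(k+1))).
For λ = 3: rank(A - 3I) = 2, and the largest Jordan block has size 2 (the smallest k with rank((A - 3I)^k) = rank((A - 3I)^(k+1))).

So m_A(x) = (x - 3)^2(x + 5).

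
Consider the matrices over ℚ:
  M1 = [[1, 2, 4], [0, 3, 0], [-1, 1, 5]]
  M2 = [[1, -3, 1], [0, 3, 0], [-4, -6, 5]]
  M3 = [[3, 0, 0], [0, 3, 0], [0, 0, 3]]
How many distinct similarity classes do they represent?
Characteristic polynomials: χ_{M1} = (x - 3)^3, χ_{M2} = (x - 3)^3, χ_{M3} = (x - 3)^3.

{M1, M2}: invariant factors x - 3, (x - 3)^2.

{M3}: invariant factors x - 3, x - 3, x - 3.

Matrices are similar if and only if their invariant-factor lists agree; the partition into similarity classes is {M1, M2}, {M3}.

2 classes: {M1, M2}, {M3}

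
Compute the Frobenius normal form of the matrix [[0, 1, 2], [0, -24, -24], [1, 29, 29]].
The invariant factors of A (the non-unit diagonal entries of the Smith normal form of xI - A over ℚ[x]) are (x - 6)(x^2 + x + 4), each dividing the next. The characteristic polynomial is their product, (x - 6)(x^2 + x + 4).

The rational canonical form is the block-diagonal matrix of companion matrices C(f_i):
R = [[0, 0, 24], [1, 0, 2], [0, 1, 5]].

Note the characteristic polynomial does not split into linear factors over ℚ, so A has no Jordan form over ℚ; the rational canonical form exists over any field.

R = [[0, 0, 24], [1, 0, 2], [0, 1, 5]]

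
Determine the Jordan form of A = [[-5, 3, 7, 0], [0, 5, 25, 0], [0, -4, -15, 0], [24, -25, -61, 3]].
The characteristic polynomial is det(xI - A) = (x - 3)(x + 5)^3, so the eigenvalues are -5 (algebraic multiplicity 3), 3 (algebraic multiplicity 1).

For λ = -5: rank(A + 5I) = 3, rank((A + 5I)^2) = 2, rank((A + 5I)^3) = 1. The eigenspace has dimension 4 - 3 = 1, so there is 1 Jordan block; the rank sequence gives block sizes [3].

For λ = 3: algebraic multiplicity 1 gives one 1×1 block.

Assembling the blocks gives the Jordan form J above.

J = [[-5, 1, 0, 0], [0, -5, 1, 0], [0, 0, -5, 0], [0, 0, 0, 3]]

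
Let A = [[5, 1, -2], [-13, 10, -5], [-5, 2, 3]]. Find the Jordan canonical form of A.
J = [[6, 1, 0], [0, 6, 1], [0, 0, 6]]

The characteristic polynomial is det(xI - A) = (x - 6)^3, so the eigenvalues are 6 (algebraic multiplicity 3).

For λ = 6: rank(A - 6I) = 2, rank((A - 6I)^2) = 1, rank((A - 6I)^3) = 0. The eigenspace has dimension 3 - 2 = 1, so there is 1 Jordan block; the rank sequence gives block sizes [3].

Assembling the blocks gives the Jordan form J above.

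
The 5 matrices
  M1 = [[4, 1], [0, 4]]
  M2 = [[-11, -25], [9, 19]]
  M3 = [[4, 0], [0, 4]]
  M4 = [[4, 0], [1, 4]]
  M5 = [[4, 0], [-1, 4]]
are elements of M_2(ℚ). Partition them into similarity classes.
Characteristic polynomials: χ_{M1} = (x - 4)^2, χ_{M2} = (x - 4)^2, χ_{M3} = (x - 4)^2, χ_{M4} = (x - 4)^2, χ_{M5} = (x - 4)^2.

{M1, M2, M4, M5}: invariant factors (x - 4)^2.

{M3}: invariant factors x - 4, x - 4.

Matrices are similar if and only if their invariant-factor lists agree; the partition into similarity classes is {M1, M2, M4, M5}, {M3}.

2 classes: {M1, M2, M4, M5}, {M3}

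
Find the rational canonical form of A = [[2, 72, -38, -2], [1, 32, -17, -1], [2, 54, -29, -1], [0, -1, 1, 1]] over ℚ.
The invariant factors of A (the non-unit diagonal entries of the Smith normal form of xI - A over ℚ[x]) are (x^2 - 3x - 2)^2, each dividing the next. The characteristic polynomial is their product, (x^2 - 3x - 2)^2.

The rational canonical form is the block-diagonal matrix of companion matrices C(f_i):
R = [[0, 0, 0, -4], [1, 0, 0, -12], [0, 1, 0, -5], [0, 0, 1, 6]].

Note the characteristic polynomial does not split into linear factors over ℚ, so A has no Jordan form over ℚ; the rational canonical form exists over any field.

R = [[0, 0, 0, -4], [1, 0, 0, -12], [0, 1, 0, -5], [0, 0, 1, 6]]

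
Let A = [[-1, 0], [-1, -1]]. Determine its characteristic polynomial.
xI - A = [[x + 1, 0], [1, x + 1]].

Expanding det(xI - A) along the first row:
det(xI - A) = + (x + 1)·det([[x + 1]]) - (0)·det([[1]]).

Evaluating gives χ_A(x) = x^2 + 2x + 1 = (x + 1)^2.

χ_A(x) = (x + 1)^2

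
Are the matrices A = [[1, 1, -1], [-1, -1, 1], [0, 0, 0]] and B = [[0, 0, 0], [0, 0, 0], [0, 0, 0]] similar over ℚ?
No.

Both have characteristic polynomial x^3, but the minimal polynomial of A is x^2 while the minimal polynomial of B is x. The minimal polynomial is a similarity invariant, so A and B are not similar.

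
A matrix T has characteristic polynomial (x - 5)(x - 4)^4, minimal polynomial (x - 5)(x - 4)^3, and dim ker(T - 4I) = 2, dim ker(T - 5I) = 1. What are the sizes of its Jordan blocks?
Jordan blocks: (4, 3), (4, 1), (5, 1)

λ = 4: algebraic multiplicity 4 (exponent in χ_T), largest block size 3 (exponent in m_T), 2 blocks (geometric multiplicity). These force block sizes [3, 1].
λ = 5: algebraic multiplicity 1 (exponent in χ_T), largest block size 1 (exponent in m_T), 1 block (geometric multiplicity). This forces block sizes [1].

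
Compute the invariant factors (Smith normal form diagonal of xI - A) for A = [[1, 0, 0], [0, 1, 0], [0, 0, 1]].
The Jordan structure of A has elementary divisors (x - 1), (x - 1), (x - 1). Arranging the block sizes at each eigenvalue in decreasing order and taking row products gives the invariant factors.

Invariant factors (smallest first, each dividing the next): x - 1, x - 1, x - 1.

Check: the last factor x - 1 is the minimal polynomial, and the product (x - 1)^3 is the characteristic polynomial.

x - 1, x - 1, x - 1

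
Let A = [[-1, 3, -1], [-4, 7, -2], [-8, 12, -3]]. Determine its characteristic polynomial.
χ_A(x) = (x - 1)^3

xI - A = [[x + 1, -3, 1], [4, x - 7, 2], [8, -12, x + 3]].

Expanding det(xI - A) along the first row:
det(xI - A) = + (x + 1)·det([[x - 7, 2], [-12, x + 3]]) - (-3)·det([[4, 2], [8, x + 3]]) + (1)·det([[4, x - 7], [8, -12]]).

Evaluating gives χ_A(x) = x^3 - 3x^2 + 3x - 1 = (x - 1)^3.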